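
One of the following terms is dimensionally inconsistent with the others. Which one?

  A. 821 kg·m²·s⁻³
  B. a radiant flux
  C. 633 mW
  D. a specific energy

D.

Work out the base dimensions of each:
  A. kg·m²·s⁻³
  B. [radiant flux] = kg·m²·s⁻³
  C. W = J·s⁻¹ = kg·m²·s⁻³
  D. [specific energy] = m²·s⁻²
All reduce to kg·m²·s⁻³ except D., which is m²·s⁻².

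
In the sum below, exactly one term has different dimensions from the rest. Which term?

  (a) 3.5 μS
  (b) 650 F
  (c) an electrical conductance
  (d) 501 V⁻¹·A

In SI base units:
  (a) S = Ω⁻¹ = kg⁻¹·m⁻²·s³·A²
  (b) F = C·V⁻¹ = kg⁻¹·m⁻²·s⁴·A²
  (c) [electrical conductance] = kg⁻¹·m⁻²·s³·A²
  (d) A·V⁻¹ = A·(J·C⁻¹)⁻¹ = kg⁻¹·m⁻²·s³·A²
All reduce to kg⁻¹·m⁻²·s³·A² except (b), which is kg⁻¹·m⁻²·s⁴·A².

(b)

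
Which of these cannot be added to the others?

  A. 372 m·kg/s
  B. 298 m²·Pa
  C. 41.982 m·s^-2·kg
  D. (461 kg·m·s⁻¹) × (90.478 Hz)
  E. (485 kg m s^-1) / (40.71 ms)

A.

Reduce each to base SI dimensions:
  A. kg·m·s⁻¹
  B. Pa·m² = N·m⁻²·m² = kg·m·s⁻²
  C. kg·m·s⁻²
  D. [kg·m·s⁻¹] · [s⁻¹] = kg·m·s⁻²
  E. [kg·m·s⁻¹] / [s] = kg·m·s⁻²
All reduce to kg·m·s⁻² except A., which is kg·m·s⁻¹.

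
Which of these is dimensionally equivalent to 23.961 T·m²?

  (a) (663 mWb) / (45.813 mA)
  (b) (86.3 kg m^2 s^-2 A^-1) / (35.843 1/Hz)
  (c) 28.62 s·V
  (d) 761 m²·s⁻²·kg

(c)

Reference: T·m² = Wb·m⁻²·m² = kg·m²·s⁻²·A⁻¹.
Each option:
  (a) [kg·m²·s⁻²·A⁻¹] / [A] = kg·m²·s⁻²·A⁻²
  (b) [kg·m²·s⁻²·A⁻¹] / [s] = kg·m²·s⁻³·A⁻¹
  (c) V·s = J·C⁻¹·s = kg·m²·s⁻²·A⁻¹  ← same
  (d) kg·m²·s⁻²
Only (c) matches kg·m²·s⁻²·A⁻¹.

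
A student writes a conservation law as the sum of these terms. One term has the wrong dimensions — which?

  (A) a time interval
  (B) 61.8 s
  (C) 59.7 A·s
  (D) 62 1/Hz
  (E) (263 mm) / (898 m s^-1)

Reduce each to base SI dimensions:
  (A) [time interval] = s
  (B) s
  (C) A·s = s·A
  (D) Hz⁻¹ = (s⁻¹)⁻¹ = s
  (E) [m] / [m·s⁻¹] = s
All reduce to s except (C), which is s·A.

(C)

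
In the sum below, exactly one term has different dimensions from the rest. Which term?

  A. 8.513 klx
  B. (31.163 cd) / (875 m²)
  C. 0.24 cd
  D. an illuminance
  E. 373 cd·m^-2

Dimensions:
  A. lx = lm·m⁻² = m⁻²·cd
  B. [cd] / [m²] = m⁻²·cd
  C. cd
  D. [illuminance] = m⁻²·cd
  E. cd·m⁻² = m⁻²·cd
All reduce to m⁻²·cd except C., which is cd.

C.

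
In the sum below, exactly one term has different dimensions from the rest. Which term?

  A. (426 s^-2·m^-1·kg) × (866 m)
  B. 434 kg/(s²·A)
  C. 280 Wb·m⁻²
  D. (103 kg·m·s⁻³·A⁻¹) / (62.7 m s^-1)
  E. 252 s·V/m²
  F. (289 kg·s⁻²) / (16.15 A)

Expand each in SI base units:
  A. [kg·m⁻¹·s⁻²] · [m] = kg·s⁻²
  B. kg·s⁻²·A⁻¹
  C. Wb·m⁻² = V·s·m⁻² = kg·s⁻²·A⁻¹
  D. [kg·m·s⁻³·A⁻¹] / [m·s⁻¹] = kg·s⁻²·A⁻¹
  E. V·s·m⁻² = J·C⁻¹·s·m⁻² = kg·s⁻²·A⁻¹
  F. [kg·s⁻²] / [A] = kg·s⁻²·A⁻¹
All reduce to kg·s⁻²·A⁻¹ except A., which is kg·s⁻².

A.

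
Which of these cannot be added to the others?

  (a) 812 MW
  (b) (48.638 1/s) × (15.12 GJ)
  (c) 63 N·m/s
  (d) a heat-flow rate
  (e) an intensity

(e)

Expand each in SI base units:
  (a) W = J·s⁻¹ = kg·m²·s⁻³
  (b) [s⁻¹] · [kg·m²·s⁻²] = kg·m²·s⁻³
  (c) N·m·s⁻¹ = kg·m·s⁻²·m·s⁻¹ = kg·m²·s⁻³
  (d) [heat-flow rate] = kg·m²·s⁻³
  (e) [intensity] = kg·s⁻³
All reduce to kg·m²·s⁻³ except (e), which is kg·s⁻³.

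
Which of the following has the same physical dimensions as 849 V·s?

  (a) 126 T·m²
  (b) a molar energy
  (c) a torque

Reference: V·s = J·C⁻¹·s = kg·m²·s⁻²·A⁻¹.
Each option:
  (a) T·m² = Wb·m⁻²·m² = kg·m²·s⁻²·A⁻¹  ← same
  (b) [molar energy] = kg·m²·s⁻²·mol⁻¹
  (c) [torque] = kg·m²·s⁻²
Only (a) matches kg·m²·s⁻²·A⁻¹.

(a)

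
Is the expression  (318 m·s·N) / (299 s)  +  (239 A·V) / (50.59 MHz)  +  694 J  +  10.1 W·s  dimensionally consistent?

Expand each in SI base units:
  (318 m·s·N) / (299 s):  [kg·m²·s⁻¹] / [s] = kg·m²·s⁻²
  (239 A·V) / (50.59 MHz):  [kg·m²·s⁻³] / [s⁻¹] = kg·m²·s⁻²
  694 J:  J = N·m = kg·m²·s⁻²
  10.1 W·s:  W·s = J·s⁻¹·s = kg·m²·s⁻²
Every term reduces to kg·m²·s⁻².

Yes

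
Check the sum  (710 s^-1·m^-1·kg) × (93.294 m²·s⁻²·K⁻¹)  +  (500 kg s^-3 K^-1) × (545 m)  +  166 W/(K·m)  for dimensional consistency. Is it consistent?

Yes

Reduce each to base SI dimensions:
  (710 s^-1·m^-1·kg) × (93.294 m²·s⁻²·K⁻¹):  [kg·m⁻¹·s⁻¹] · [m²·s⁻²·K⁻¹] = kg·m·s⁻³·K⁻¹
  (500 kg s^-3 K^-1) × (545 m):  [kg·s⁻³·K⁻¹] · [m] = kg·m·s⁻³·K⁻¹
  166 W/(K·m):  W·m⁻¹·K⁻¹ = J·s⁻¹·m⁻¹·K⁻¹ = kg·m·s⁻³·K⁻¹
Every term reduces to kg·m·s⁻³·K⁻¹.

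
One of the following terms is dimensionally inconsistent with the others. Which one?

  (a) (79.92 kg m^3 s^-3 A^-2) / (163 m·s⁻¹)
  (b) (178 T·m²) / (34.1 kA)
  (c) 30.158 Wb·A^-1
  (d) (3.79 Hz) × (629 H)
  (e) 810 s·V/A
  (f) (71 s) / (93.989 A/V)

Work out the base dimensions of each:
  (a) [kg·m³·s⁻³·A⁻²] / [m·s⁻¹] = kg·m²·s⁻²·A⁻²
  (b) [kg·m²·s⁻²·A⁻¹] / [A] = kg·m²·s⁻²·A⁻²
  (c) Wb·A⁻¹ = V·s·A⁻¹ = kg·m²·s⁻²·A⁻²
  (d) [s⁻¹] · [kg·m²·s⁻²·A⁻²] = kg·m²·s⁻³·A⁻²
  (e) V·s·A⁻¹ = J·C⁻¹·s·A⁻¹ = kg·m²·s⁻²·A⁻²
  (f) [s] / [kg⁻¹·m⁻²·s³·A²] = kg·m²·s⁻²·A⁻²
All reduce to kg·m²·s⁻²·A⁻² except (d), which is kg·m²·s⁻³·A⁻².

(d)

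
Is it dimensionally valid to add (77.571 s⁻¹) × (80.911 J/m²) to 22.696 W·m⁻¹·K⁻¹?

No

Reduce each to base SI dimensions:
  (77.571 s⁻¹) × (80.911 J/m²):  [s⁻¹] · [kg·s⁻²] = kg·s⁻³
  22.696 W·m⁻¹·K⁻¹:  W·m⁻¹·K⁻¹ = J·s⁻¹·m⁻¹·K⁻¹ = kg·m·s⁻³·K⁻¹
kg·s⁻³ ≠ kg·m·s⁻³·K⁻¹, so they cannot be added.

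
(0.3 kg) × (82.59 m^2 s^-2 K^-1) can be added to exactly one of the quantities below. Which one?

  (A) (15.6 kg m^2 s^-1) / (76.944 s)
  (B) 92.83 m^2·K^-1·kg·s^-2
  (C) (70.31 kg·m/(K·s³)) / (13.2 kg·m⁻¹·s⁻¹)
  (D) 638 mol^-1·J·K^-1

(B)

Reference: [kg] · [m²·s⁻²·K⁻¹] = kg·m²·s⁻²·K⁻¹.
Each option:
  (A) [kg·m²·s⁻¹] / [s] = kg·m²·s⁻²
  (B) kg·m²·s⁻²·K⁻¹  ← same
  (C) [kg·m·s⁻³·K⁻¹] / [kg·m⁻¹·s⁻¹] = m²·s⁻²·K⁻¹
  (D) J·mol⁻¹·K⁻¹ = N·m·mol⁻¹·K⁻¹ = kg·m²·s⁻²·K⁻¹·mol⁻¹
Only (B) matches kg·m²·s⁻²·K⁻¹.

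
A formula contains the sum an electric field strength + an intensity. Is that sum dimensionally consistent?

No

Dimensions:
  an electric field strength:  [electric field strength] = kg·m·s⁻³·A⁻¹
  an intensity:  [intensity] = kg·s⁻³
kg·m·s⁻³·A⁻¹ ≠ kg·s⁻³, so they cannot be added.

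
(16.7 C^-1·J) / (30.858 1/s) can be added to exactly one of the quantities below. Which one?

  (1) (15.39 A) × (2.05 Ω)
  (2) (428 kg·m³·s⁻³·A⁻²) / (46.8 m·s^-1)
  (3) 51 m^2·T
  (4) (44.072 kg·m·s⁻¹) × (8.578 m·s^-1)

Reference: [kg·m²·s⁻³·A⁻¹] / [s⁻¹] = kg·m²·s⁻²·A⁻¹.
Each option:
  (1) [A] · [kg·m²·s⁻³·A⁻²] = kg·m²·s⁻³·A⁻¹
  (2) [kg·m³·s⁻³·A⁻²] / [m·s⁻¹] = kg·m²·s⁻²·A⁻²
  (3) T·m² = Wb·m⁻²·m² = kg·m²·s⁻²·A⁻¹  ← same
  (4) [kg·m·s⁻¹] · [m·s⁻¹] = kg·m²·s⁻²
Only (3) matches kg·m²·s⁻²·A⁻¹.

(3)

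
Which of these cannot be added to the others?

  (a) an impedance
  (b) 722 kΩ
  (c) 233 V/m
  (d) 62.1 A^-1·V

In SI base units:
  (a) [impedance] = kg·m²·s⁻³·A⁻²
  (b) Ω = V·A⁻¹ = kg·m²·s⁻³·A⁻²
  (c) V·m⁻¹ = J·C⁻¹·m⁻¹ = kg·m·s⁻³·A⁻¹
  (d) V·A⁻¹ = J·C⁻¹·A⁻¹ = kg·m²·s⁻³·A⁻²
All reduce to kg·m²·s⁻³·A⁻² except (c), which is kg·m·s⁻³·A⁻¹.

(c)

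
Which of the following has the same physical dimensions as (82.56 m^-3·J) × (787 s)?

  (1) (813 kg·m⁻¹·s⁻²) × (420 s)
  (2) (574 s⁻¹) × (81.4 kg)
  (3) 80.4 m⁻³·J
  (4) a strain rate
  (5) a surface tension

(1)

Reference: [kg·m⁻¹·s⁻²] · [s] = kg·m⁻¹·s⁻¹.
Each option:
  (1) [kg·m⁻¹·s⁻²] · [s] = kg·m⁻¹·s⁻¹  ← same
  (2) [s⁻¹] · [kg] = kg·s⁻¹
  (3) J·m⁻³ = N·m·m⁻³ = kg·m⁻¹·s⁻²
  (4) [strain rate] = s⁻¹
  (5) [surface tension] = kg·s⁻²
Only (1) matches kg·m⁻¹·s⁻¹.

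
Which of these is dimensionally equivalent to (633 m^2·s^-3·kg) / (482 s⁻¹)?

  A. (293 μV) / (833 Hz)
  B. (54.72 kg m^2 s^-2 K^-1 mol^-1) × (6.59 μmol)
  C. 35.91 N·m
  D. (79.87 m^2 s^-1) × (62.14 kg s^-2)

Reference: [kg·m²·s⁻³] / [s⁻¹] = kg·m²·s⁻².
Each option:
  A. [kg·m²·s⁻³·A⁻¹] / [s⁻¹] = kg·m²·s⁻²·A⁻¹
  B. [kg·m²·s⁻²·K⁻¹·mol⁻¹] · [mol] = kg·m²·s⁻²·K⁻¹
  C. N·m = kg·m·s⁻²·m = kg·m²·s⁻²  ← same
  D. [m²·s⁻¹] · [kg·s⁻²] = kg·m²·s⁻³
Only C. matches kg·m²·s⁻².

C.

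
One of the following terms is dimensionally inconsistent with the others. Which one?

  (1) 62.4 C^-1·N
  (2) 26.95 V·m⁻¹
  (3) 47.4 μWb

Reduce each to base SI dimensions:
  (1) N·C⁻¹ = kg·m·s⁻²·(s·A)⁻¹ = kg·m·s⁻³·A⁻¹
  (2) V·m⁻¹ = J·C⁻¹·m⁻¹ = kg·m·s⁻³·A⁻¹
  (3) Wb = V·s = kg·m²·s⁻²·A⁻¹
All reduce to kg·m·s⁻³·A⁻¹ except (3), which is kg·m²·s⁻²·A⁻¹.

(3)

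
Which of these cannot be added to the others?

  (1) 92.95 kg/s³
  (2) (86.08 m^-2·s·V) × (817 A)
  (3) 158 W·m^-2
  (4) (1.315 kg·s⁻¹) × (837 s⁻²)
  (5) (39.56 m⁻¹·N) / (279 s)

Dimensions:
  (1) kg·s⁻³
  (2) [kg·s⁻²·A⁻¹] · [A] = kg·s⁻²
  (3) W·m⁻² = J·s⁻¹·m⁻² = kg·s⁻³
  (4) [kg·s⁻¹] · [s⁻²] = kg·s⁻³
  (5) [kg·s⁻²] / [s] = kg·s⁻³
All reduce to kg·s⁻³ except (2), which is kg·s⁻².

(2)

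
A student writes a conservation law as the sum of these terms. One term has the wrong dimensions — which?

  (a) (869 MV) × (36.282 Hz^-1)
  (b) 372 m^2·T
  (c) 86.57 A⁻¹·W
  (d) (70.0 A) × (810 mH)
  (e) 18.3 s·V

Expand each in SI base units:
  (a) [kg·m²·s⁻³·A⁻¹] · [s] = kg·m²·s⁻²·A⁻¹
  (b) T·m² = Wb·m⁻²·m² = kg·m²·s⁻²·A⁻¹
  (c) W·A⁻¹ = J·s⁻¹·A⁻¹ = kg·m²·s⁻³·A⁻¹
  (d) [A] · [kg·m²·s⁻²·A⁻²] = kg·m²·s⁻²·A⁻¹
  (e) V·s = J·C⁻¹·s = kg·m²·s⁻²·A⁻¹
All reduce to kg·m²·s⁻²·A⁻¹ except (c), which is kg·m²·s⁻³·A⁻¹.

(c)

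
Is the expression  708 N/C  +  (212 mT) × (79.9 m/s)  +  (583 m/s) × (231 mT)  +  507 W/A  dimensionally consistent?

In SI base units:
  708 N/C:  N·C⁻¹ = kg·m·s⁻²·(s·A)⁻¹ = kg·m·s⁻³·A⁻¹
  (212 mT) × (79.9 m/s):  [kg·s⁻²·A⁻¹] · [m·s⁻¹] = kg·m·s⁻³·A⁻¹
  (583 m/s) × (231 mT):  [m·s⁻¹] · [kg·s⁻²·A⁻¹] = kg·m·s⁻³·A⁻¹
  507 W/A:  W·A⁻¹ = J·s⁻¹·A⁻¹ = kg·m²·s⁻³·A⁻¹
The terms do not share a single dimension (kg·m²·s⁻³·A⁻¹ vs kg·m·s⁻³·A⁻¹).

No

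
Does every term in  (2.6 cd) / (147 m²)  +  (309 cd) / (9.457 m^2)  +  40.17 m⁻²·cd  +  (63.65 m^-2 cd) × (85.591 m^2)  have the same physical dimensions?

No

In SI base units:
  (2.6 cd) / (147 m²):  [cd] / [m²] = m⁻²·cd
  (309 cd) / (9.457 m^2):  [cd] / [m²] = m⁻²·cd
  40.17 m⁻²·cd:  cd·m⁻² = m⁻²·cd
  (63.65 m^-2 cd) × (85.591 m^2):  [m⁻²·cd] · [m²] = cd
The terms do not share a single dimension (cd vs m⁻²·cd).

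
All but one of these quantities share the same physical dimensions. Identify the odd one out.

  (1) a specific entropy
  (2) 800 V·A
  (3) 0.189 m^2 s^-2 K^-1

(2)

Reduce each to base SI dimensions:
  (1) [specific entropy] = m²·s⁻²·K⁻¹
  (2) V·A = J·C⁻¹·A = kg·m²·s⁻³
  (3) m²·s⁻²·K⁻¹
All reduce to m²·s⁻²·K⁻¹ except (2), which is kg·m²·s⁻³.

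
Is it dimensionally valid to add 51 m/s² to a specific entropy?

Expand each in SI base units:
  51 m/s²:  m·s⁻²
  a specific entropy:  [specific entropy] = m²·s⁻²·K⁻¹
m·s⁻² ≠ m²·s⁻²·K⁻¹, so they cannot be added.

No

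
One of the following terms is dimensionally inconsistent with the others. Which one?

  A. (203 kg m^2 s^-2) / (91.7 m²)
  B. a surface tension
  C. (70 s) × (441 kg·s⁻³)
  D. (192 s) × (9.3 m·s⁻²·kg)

Work out the base dimensions of each:
  A. [kg·m²·s⁻²] / [m²] = kg·s⁻²
  B. [surface tension] = kg·s⁻²
  C. [s] · [kg·s⁻³] = kg·s⁻²
  D. [s] · [kg·m·s⁻²] = kg·m·s⁻¹
All reduce to kg·s⁻² except D., which is kg·m·s⁻¹.

D.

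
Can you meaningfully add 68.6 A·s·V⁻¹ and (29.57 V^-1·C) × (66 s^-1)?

Reduce each to base SI dimensions:
  68.6 A·s·V⁻¹:  A·s·V⁻¹ = A·s·(J·C⁻¹)⁻¹ = kg⁻¹·m⁻²·s⁴·A²
  (29.57 V^-1·C) × (66 s^-1):  [kg⁻¹·m⁻²·s⁴·A²] · [s⁻¹] = kg⁻¹·m⁻²·s³·A²
kg⁻¹·m⁻²·s⁴·A² ≠ kg⁻¹·m⁻²·s³·A², so they cannot be added.

No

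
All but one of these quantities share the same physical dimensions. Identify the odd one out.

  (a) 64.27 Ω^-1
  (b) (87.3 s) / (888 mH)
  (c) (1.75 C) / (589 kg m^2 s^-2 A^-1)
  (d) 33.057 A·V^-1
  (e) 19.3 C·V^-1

Reduce each to base SI dimensions:
  (a) Ω⁻¹ = (V·A⁻¹)⁻¹ = kg⁻¹·m⁻²·s³·A²
  (b) [s] / [kg·m²·s⁻²·A⁻²] = kg⁻¹·m⁻²·s³·A²
  (c) [s·A] / [kg·m²·s⁻²·A⁻¹] = kg⁻¹·m⁻²·s³·A²
  (d) A·V⁻¹ = A·(J·C⁻¹)⁻¹ = kg⁻¹·m⁻²·s³·A²
  (e) C·V⁻¹ = s·A·(J·C⁻¹)⁻¹ = kg⁻¹·m⁻²·s⁴·A²
All reduce to kg⁻¹·m⁻²·s³·A² except (e), which is kg⁻¹·m⁻²·s⁴·A².

(e)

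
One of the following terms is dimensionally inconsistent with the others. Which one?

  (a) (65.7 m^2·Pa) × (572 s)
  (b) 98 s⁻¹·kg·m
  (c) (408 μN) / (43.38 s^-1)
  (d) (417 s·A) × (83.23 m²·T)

(d)

Reduce each to base SI dimensions:
  (a) [kg·m·s⁻²] · [s] = kg·m·s⁻¹
  (b) kg·m·s⁻¹
  (c) [kg·m·s⁻²] / [s⁻¹] = kg·m·s⁻¹
  (d) [s·A] · [kg·m²·s⁻²·A⁻¹] = kg·m²·s⁻¹
All reduce to kg·m·s⁻¹ except (d), which is kg·m²·s⁻¹.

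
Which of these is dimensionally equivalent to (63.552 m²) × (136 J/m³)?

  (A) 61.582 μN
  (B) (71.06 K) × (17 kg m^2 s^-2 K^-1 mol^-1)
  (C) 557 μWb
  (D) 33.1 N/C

(A)

Reference: [m²] · [kg·m⁻¹·s⁻²] = kg·m·s⁻².
Each option:
  (A) N = kg·m·s⁻²  ← same
  (B) [K] · [kg·m²·s⁻²·K⁻¹·mol⁻¹] = kg·m²·s⁻²·mol⁻¹
  (C) Wb = V·s = kg·m²·s⁻²·A⁻¹
  (D) N·C⁻¹ = kg·m·s⁻²·(s·A)⁻¹ = kg·m·s⁻³·A⁻¹
Only (A) matches kg·m·s⁻².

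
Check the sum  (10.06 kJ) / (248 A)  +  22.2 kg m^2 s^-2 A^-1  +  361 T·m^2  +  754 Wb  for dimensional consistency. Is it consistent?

Expand each in SI base units:
  (10.06 kJ) / (248 A):  [kg·m²·s⁻²] / [A] = kg·m²·s⁻²·A⁻¹
  22.2 kg m^2 s^-2 A^-1:  kg·m²·s⁻²·A⁻¹
  361 T·m^2:  T·m² = Wb·m⁻²·m² = kg·m²·s⁻²·A⁻¹
  754 Wb:  Wb = V·s = kg·m²·s⁻²·A⁻¹
Every term reduces to kg·m²·s⁻²·A⁻¹.

Yes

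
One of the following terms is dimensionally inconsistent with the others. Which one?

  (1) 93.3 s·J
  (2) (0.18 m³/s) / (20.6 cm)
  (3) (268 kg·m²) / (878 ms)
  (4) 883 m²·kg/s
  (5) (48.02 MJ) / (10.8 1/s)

(2)

Dimensions:
  (1) J·s = N·m·s = kg·m²·s⁻¹
  (2) [m³·s⁻¹] / [m] = m²·s⁻¹
  (3) [kg·m²] / [s] = kg·m²·s⁻¹
  (4) kg·m²·s⁻¹
  (5) [kg·m²·s⁻²] / [s⁻¹] = kg·m²·s⁻¹
All reduce to kg·m²·s⁻¹ except (2), which is m²·s⁻¹.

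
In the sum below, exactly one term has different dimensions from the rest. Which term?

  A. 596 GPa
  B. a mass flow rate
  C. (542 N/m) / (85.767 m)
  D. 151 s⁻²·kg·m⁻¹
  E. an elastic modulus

B.

Work out the base dimensions of each:
  A. Pa = N·m⁻² = kg·m⁻¹·s⁻²
  B. [mass flow rate] = kg·s⁻¹
  C. [kg·s⁻²] / [m] = kg·m⁻¹·s⁻²
  D. kg·m⁻¹·s⁻²
  E. [elastic modulus] = kg·m⁻¹·s⁻²
All reduce to kg·m⁻¹·s⁻² except B., which is kg·s⁻¹.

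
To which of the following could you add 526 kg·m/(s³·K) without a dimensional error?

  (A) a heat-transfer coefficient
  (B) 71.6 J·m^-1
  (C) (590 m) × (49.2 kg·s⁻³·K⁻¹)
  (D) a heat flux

Reference: kg·m·s⁻³·K⁻¹.
Each option:
  (A) [heat-transfer coefficient] = kg·s⁻³·K⁻¹
  (B) J·m⁻¹ = N·m·m⁻¹ = kg·m·s⁻²
  (C) [m] · [kg·s⁻³·K⁻¹] = kg·m·s⁻³·K⁻¹  ← same
  (D) [heat flux] = kg·s⁻³
Only (C) matches kg·m·s⁻³·K⁻¹.

(C)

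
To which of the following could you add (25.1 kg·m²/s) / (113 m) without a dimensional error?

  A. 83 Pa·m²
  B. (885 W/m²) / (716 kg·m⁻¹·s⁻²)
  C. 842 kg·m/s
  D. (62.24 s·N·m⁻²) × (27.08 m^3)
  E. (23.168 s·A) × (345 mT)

C.

Reference: [kg·m²·s⁻¹] / [m] = kg·m·s⁻¹.
Each option:
  A. Pa·m² = N·m⁻²·m² = kg·m·s⁻²
  B. [kg·s⁻³] / [kg·m⁻¹·s⁻²] = m·s⁻¹
  C. kg·m·s⁻¹  ← same
  D. [kg·m⁻¹·s⁻¹] · [m³] = kg·m²·s⁻¹
  E. [s·A] · [kg·s⁻²·A⁻¹] = kg·s⁻¹
Only C. matches kg·m·s⁻¹.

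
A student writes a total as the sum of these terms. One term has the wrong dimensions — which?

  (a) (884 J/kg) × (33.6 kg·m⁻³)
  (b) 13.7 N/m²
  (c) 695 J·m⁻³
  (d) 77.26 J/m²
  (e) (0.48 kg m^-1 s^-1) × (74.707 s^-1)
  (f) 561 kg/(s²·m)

(d)

In SI base units:
  (a) [m²·s⁻²] · [kg·m⁻³] = kg·m⁻¹·s⁻²
  (b) N·m⁻² = kg·m·s⁻²·m⁻² = kg·m⁻¹·s⁻²
  (c) J·m⁻³ = N·m·m⁻³ = kg·m⁻¹·s⁻²
  (d) J·m⁻² = N·m·m⁻² = kg·s⁻²
  (e) [kg·m⁻¹·s⁻¹] · [s⁻¹] = kg·m⁻¹·s⁻²
  (f) kg·m⁻¹·s⁻²
All reduce to kg·m⁻¹·s⁻² except (d), which is kg·s⁻².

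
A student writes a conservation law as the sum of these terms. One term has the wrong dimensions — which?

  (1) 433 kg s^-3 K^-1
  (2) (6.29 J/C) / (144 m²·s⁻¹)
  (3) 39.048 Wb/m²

(1)

In SI base units:
  (1) kg·s⁻³·K⁻¹
  (2) [kg·m²·s⁻³·A⁻¹] / [m²·s⁻¹] = kg·s⁻²·A⁻¹
  (3) Wb·m⁻² = V·s·m⁻² = kg·s⁻²·A⁻¹
All reduce to kg·s⁻²·A⁻¹ except (1), which is kg·s⁻³·K⁻¹.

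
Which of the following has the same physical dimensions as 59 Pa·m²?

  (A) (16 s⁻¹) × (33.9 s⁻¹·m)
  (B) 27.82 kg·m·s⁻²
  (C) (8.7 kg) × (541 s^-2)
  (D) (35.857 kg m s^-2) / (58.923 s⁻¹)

Reference: Pa·m² = N·m⁻²·m² = kg·m·s⁻².
Each option:
  (A) [s⁻¹] · [m·s⁻¹] = m·s⁻²
  (B) kg·m·s⁻²  ← same
  (C) [kg] · [s⁻²] = kg·s⁻²
  (D) [kg·m·s⁻²] / [s⁻¹] = kg·m·s⁻¹
Only (B) matches kg·m·s⁻².

(B)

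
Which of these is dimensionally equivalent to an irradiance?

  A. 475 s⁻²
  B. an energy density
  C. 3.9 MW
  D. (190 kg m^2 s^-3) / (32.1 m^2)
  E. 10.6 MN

Reference: [irradiance] = kg·s⁻³.
Each option:
  A. s⁻²
  B. [energy density] = kg·m⁻¹·s⁻²
  C. W = J·s⁻¹ = kg·m²·s⁻³
  D. [kg·m²·s⁻³] / [m²] = kg·s⁻³  ← same
  E. N = kg·m·s⁻²
Only D. matches kg·s⁻³.

D.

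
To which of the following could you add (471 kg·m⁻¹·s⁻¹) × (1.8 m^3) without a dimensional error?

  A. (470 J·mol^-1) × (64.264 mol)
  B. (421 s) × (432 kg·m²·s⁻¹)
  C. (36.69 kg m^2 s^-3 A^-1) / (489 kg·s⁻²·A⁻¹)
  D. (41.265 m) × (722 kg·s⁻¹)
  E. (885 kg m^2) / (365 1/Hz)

E.

Reference: [kg·m⁻¹·s⁻¹] · [m³] = kg·m²·s⁻¹.
Each option:
  A. [kg·m²·s⁻²·mol⁻¹] · [mol] = kg·m²·s⁻²
  B. [s] · [kg·m²·s⁻¹] = kg·m²
  C. [kg·m²·s⁻³·A⁻¹] / [kg·s⁻²·A⁻¹] = m²·s⁻¹
  D. [m] · [kg·s⁻¹] = kg·m·s⁻¹
  E. [kg·m²] / [s] = kg·m²·s⁻¹  ← same
Only E. matches kg·m²·s⁻¹.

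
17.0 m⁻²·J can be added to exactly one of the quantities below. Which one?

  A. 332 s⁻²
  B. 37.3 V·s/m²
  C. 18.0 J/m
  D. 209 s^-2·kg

Reference: J·m⁻² = N·m·m⁻² = kg·s⁻².
Each option:
  A. s⁻²
  B. V·s·m⁻² = J·C⁻¹·s·m⁻² = kg·s⁻²·A⁻¹
  C. J·m⁻¹ = N·m·m⁻¹ = kg·m·s⁻²
  D. kg·s⁻²  ← same
Only D. matches kg·s⁻².

D.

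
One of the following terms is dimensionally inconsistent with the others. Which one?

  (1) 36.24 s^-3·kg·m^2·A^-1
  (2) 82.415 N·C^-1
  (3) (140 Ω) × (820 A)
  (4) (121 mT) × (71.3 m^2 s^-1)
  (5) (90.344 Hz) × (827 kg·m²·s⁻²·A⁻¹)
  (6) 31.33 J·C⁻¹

(2)

In SI base units:
  (1) kg·m²·s⁻³·A⁻¹
  (2) N·C⁻¹ = kg·m·s⁻²·(s·A)⁻¹ = kg·m·s⁻³·A⁻¹
  (3) [kg·m²·s⁻³·A⁻²] · [A] = kg·m²·s⁻³·A⁻¹
  (4) [kg·s⁻²·A⁻¹] · [m²·s⁻¹] = kg·m²·s⁻³·A⁻¹
  (5) [s⁻¹] · [kg·m²·s⁻²·A⁻¹] = kg·m²·s⁻³·A⁻¹
  (6) J·C⁻¹ = N·m·(s·A)⁻¹ = kg·m²·s⁻³·A⁻¹
All reduce to kg·m²·s⁻³·A⁻¹ except (2), which is kg·m·s⁻³·A⁻¹.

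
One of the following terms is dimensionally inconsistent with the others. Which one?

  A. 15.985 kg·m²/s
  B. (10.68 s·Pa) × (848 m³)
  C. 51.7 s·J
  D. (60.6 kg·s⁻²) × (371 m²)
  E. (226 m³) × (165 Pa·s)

D.

Expand each in SI base units:
  A. kg·m²·s⁻¹
  B. [kg·m⁻¹·s⁻¹] · [m³] = kg·m²·s⁻¹
  C. J·s = N·m·s = kg·m²·s⁻¹
  D. [kg·s⁻²] · [m²] = kg·m²·s⁻²
  E. [m³] · [kg·m⁻¹·s⁻¹] = kg·m²·s⁻¹
All reduce to kg·m²·s⁻¹ except D., which is kg·m²·s⁻².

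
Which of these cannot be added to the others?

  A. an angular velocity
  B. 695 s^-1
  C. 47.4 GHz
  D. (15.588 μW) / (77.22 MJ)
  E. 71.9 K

E.

In SI base units:
  A. [angular velocity] = s⁻¹
  B. s⁻¹
  C. Hz = s⁻¹
  D. [kg·m²·s⁻³] / [kg·m²·s⁻²] = s⁻¹
  E. K
All reduce to s⁻¹ except E., which is K.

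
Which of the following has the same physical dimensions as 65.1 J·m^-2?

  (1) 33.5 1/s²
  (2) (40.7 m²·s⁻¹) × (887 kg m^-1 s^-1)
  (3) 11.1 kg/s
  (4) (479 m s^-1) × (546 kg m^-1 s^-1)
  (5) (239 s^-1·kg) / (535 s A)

Reference: J·m⁻² = N·m·m⁻² = kg·s⁻².
Each option:
  (1) s⁻²
  (2) [m²·s⁻¹] · [kg·m⁻¹·s⁻¹] = kg·m·s⁻²
  (3) kg·s⁻¹
  (4) [m·s⁻¹] · [kg·m⁻¹·s⁻¹] = kg·s⁻²  ← same
  (5) [kg·s⁻¹] / [s·A] = kg·s⁻²·A⁻¹
Only (4) matches kg·s⁻².

(4)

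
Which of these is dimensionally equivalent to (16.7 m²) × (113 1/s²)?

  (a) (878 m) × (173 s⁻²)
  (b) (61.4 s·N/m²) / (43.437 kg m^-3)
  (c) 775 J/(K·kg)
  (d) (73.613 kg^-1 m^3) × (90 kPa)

Reference: [m²] · [s⁻²] = m²·s⁻².
Each option:
  (a) [m] · [s⁻²] = m·s⁻²
  (b) [kg·m⁻¹·s⁻¹] / [kg·m⁻³] = m²·s⁻¹
  (c) J·kg⁻¹·K⁻¹ = N·m·kg⁻¹·K⁻¹ = m²·s⁻²·K⁻¹
  (d) [kg⁻¹·m³] · [kg·m⁻¹·s⁻²] = m²·s⁻²  ← same
Only (d) matches m²·s⁻².

(d)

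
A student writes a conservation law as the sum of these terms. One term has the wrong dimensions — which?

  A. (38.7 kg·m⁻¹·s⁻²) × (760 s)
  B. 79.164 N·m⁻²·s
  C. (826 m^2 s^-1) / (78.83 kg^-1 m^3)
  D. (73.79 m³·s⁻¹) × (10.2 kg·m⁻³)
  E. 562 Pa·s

Reduce each to base SI dimensions:
  A. [kg·m⁻¹·s⁻²] · [s] = kg·m⁻¹·s⁻¹
  B. N·s·m⁻² = kg·m·s⁻²·s·m⁻² = kg·m⁻¹·s⁻¹
  C. [m²·s⁻¹] / [kg⁻¹·m³] = kg·m⁻¹·s⁻¹
  D. [m³·s⁻¹] · [kg·m⁻³] = kg·s⁻¹
  E. Pa·s = N·m⁻²·s = kg·m⁻¹·s⁻¹
All reduce to kg·m⁻¹·s⁻¹ except D., which is kg·s⁻¹.

D.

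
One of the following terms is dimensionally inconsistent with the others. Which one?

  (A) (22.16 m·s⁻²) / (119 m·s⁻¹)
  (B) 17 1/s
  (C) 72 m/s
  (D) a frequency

Expand each in SI base units:
  (A) [m·s⁻²] / [m·s⁻¹] = s⁻¹
  (B) s⁻¹
  (C) m·s⁻¹
  (D) [frequency] = s⁻¹
All reduce to s⁻¹ except (C), which is m·s⁻¹.

(C)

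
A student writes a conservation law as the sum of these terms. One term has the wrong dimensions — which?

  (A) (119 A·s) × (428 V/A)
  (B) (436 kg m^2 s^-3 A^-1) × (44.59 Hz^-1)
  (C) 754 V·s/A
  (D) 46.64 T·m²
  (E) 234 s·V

(C)

Dimensions:
  (A) [s·A] · [kg·m²·s⁻³·A⁻²] = kg·m²·s⁻²·A⁻¹
  (B) [kg·m²·s⁻³·A⁻¹] · [s] = kg·m²·s⁻²·A⁻¹
  (C) V·s·A⁻¹ = J·C⁻¹·s·A⁻¹ = kg·m²·s⁻²·A⁻²
  (D) T·m² = Wb·m⁻²·m² = kg·m²·s⁻²·A⁻¹
  (E) V·s = J·C⁻¹·s = kg·m²·s⁻²·A⁻¹
All reduce to kg·m²·s⁻²·A⁻¹ except (C), which is kg·m²·s⁻²·A⁻².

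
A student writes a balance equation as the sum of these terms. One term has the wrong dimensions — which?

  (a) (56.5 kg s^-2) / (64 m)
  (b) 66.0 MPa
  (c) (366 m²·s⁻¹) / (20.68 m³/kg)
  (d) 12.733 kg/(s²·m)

(c)

Expand each in SI base units:
  (a) [kg·s⁻²] / [m] = kg·m⁻¹·s⁻²
  (b) Pa = N·m⁻² = kg·m⁻¹·s⁻²
  (c) [m²·s⁻¹] / [kg⁻¹·m³] = kg·m⁻¹·s⁻¹
  (d) kg·m⁻¹·s⁻²
All reduce to kg·m⁻¹·s⁻² except (c), which is kg·m⁻¹·s⁻¹.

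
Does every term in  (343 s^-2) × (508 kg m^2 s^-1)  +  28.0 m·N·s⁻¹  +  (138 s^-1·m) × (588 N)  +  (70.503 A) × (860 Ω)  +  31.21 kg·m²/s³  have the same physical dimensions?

No

Reduce each to base SI dimensions:
  (343 s^-2) × (508 kg m^2 s^-1):  [s⁻²] · [kg·m²·s⁻¹] = kg·m²·s⁻³
  28.0 m·N·s⁻¹:  N·m·s⁻¹ = kg·m·s⁻²·m·s⁻¹ = kg·m²·s⁻³
  (138 s^-1·m) × (588 N):  [m·s⁻¹] · [kg·m·s⁻²] = kg·m²·s⁻³
  (70.503 A) × (860 Ω):  [A] · [kg·m²·s⁻³·A⁻²] = kg·m²·s⁻³·A⁻¹
  31.21 kg·m²/s³:  kg·m²·s⁻³
The terms do not share a single dimension (kg·m²·s⁻³ vs kg·m²·s⁻³·A⁻¹).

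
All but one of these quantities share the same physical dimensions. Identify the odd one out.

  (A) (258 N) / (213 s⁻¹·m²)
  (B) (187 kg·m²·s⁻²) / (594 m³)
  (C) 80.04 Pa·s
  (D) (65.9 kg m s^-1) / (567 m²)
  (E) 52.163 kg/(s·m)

Dimensions:
  (A) [kg·m·s⁻²] / [m²·s⁻¹] = kg·m⁻¹·s⁻¹
  (B) [kg·m²·s⁻²] / [m³] = kg·m⁻¹·s⁻²
  (C) Pa·s = N·m⁻²·s = kg·m⁻¹·s⁻¹
  (D) [kg·m·s⁻¹] / [m²] = kg·m⁻¹·s⁻¹
  (E) kg·m⁻¹·s⁻¹
All reduce to kg·m⁻¹·s⁻¹ except (B), which is kg·m⁻¹·s⁻².

(B)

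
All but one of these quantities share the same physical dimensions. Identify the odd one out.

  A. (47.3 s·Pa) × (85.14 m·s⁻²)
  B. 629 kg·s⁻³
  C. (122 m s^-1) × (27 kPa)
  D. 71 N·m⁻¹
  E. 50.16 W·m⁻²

D.

Expand each in SI base units:
  A. [kg·m⁻¹·s⁻¹] · [m·s⁻²] = kg·s⁻³
  B. kg·s⁻³
  C. [m·s⁻¹] · [kg·m⁻¹·s⁻²] = kg·s⁻³
  D. N·m⁻¹ = kg·m·s⁻²·m⁻¹ = kg·s⁻²
  E. W·m⁻² = J·s⁻¹·m⁻² = kg·s⁻³
All reduce to kg·s⁻³ except D., which is kg·s⁻².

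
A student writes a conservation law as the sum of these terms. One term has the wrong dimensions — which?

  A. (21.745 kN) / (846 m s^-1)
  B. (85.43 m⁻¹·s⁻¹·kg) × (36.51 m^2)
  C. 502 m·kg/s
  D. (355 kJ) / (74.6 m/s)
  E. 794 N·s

A.

Reduce each to base SI dimensions:
  A. [kg·m·s⁻²] / [m·s⁻¹] = kg·s⁻¹
  B. [kg·m⁻¹·s⁻¹] · [m²] = kg·m·s⁻¹
  C. kg·m·s⁻¹
  D. [kg·m²·s⁻²] / [m·s⁻¹] = kg·m·s⁻¹
  E. N·s = kg·m·s⁻²·s = kg·m·s⁻¹
All reduce to kg·m·s⁻¹ except A., which is kg·s⁻¹.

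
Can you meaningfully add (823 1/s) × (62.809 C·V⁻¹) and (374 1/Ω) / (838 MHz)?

Reduce each to base SI dimensions:
  (823 1/s) × (62.809 C·V⁻¹):  [s⁻¹] · [kg⁻¹·m⁻²·s⁴·A²] = kg⁻¹·m⁻²·s³·A²
  (374 1/Ω) / (838 MHz):  [kg⁻¹·m⁻²·s³·A²] / [s⁻¹] = kg⁻¹·m⁻²·s⁴·A²
kg⁻¹·m⁻²·s³·A² ≠ kg⁻¹·m⁻²·s⁴·A², so they cannot be added.

No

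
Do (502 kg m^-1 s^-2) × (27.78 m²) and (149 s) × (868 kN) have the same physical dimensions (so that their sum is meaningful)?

No

Work out the base dimensions of each:
  (502 kg m^-1 s^-2) × (27.78 m²):  [kg·m⁻¹·s⁻²] · [m²] = kg·m·s⁻²
  (149 s) × (868 kN):  [s] · [kg·m·s⁻²] = kg·m·s⁻¹
kg·m·s⁻² ≠ kg·m·s⁻¹, so they cannot be added.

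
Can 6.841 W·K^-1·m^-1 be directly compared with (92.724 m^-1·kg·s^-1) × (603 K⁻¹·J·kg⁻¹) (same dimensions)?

Expand each in SI base units:
  6.841 W·K^-1·m^-1:  W·m⁻¹·K⁻¹ = J·s⁻¹·m⁻¹·K⁻¹ = kg·m·s⁻³·K⁻¹
  (92.724 m^-1·kg·s^-1) × (603 K⁻¹·J·kg⁻¹):  [kg·m⁻¹·s⁻¹] · [m²·s⁻²·K⁻¹] = kg·m·s⁻³·K⁻¹
Both are kg·m·s⁻³·K⁻¹, so they have the same dimensions and can be added.

Yes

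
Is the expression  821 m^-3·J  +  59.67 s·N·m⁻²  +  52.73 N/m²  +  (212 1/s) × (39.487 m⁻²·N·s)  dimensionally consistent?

No

Expand each in SI base units:
  821 m^-3·J:  J·m⁻³ = N·m·m⁻³ = kg·m⁻¹·s⁻²
  59.67 s·N·m⁻²:  N·s·m⁻² = kg·m·s⁻²·s·m⁻² = kg·m⁻¹·s⁻¹
  52.73 N/m²:  N·m⁻² = kg·m·s⁻²·m⁻² = kg·m⁻¹·s⁻²
  (212 1/s) × (39.487 m⁻²·N·s):  [s⁻¹] · [kg·m⁻¹·s⁻¹] = kg·m⁻¹·s⁻²
The terms do not share a single dimension (kg·m⁻¹·s⁻² vs kg·m⁻¹·s⁻¹).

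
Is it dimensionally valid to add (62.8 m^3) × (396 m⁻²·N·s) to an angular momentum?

Reduce each to base SI dimensions:
  (62.8 m^3) × (396 m⁻²·N·s):  [m³] · [kg·m⁻¹·s⁻¹] = kg·m²·s⁻¹
  an angular momentum:  [angular momentum] = kg·m²·s⁻¹
Both are kg·m²·s⁻¹, so they have the same dimensions and can be added.

Yes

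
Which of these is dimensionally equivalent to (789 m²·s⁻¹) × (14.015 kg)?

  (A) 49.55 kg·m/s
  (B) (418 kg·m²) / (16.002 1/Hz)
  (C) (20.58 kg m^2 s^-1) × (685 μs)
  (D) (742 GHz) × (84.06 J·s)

Reference: [m²·s⁻¹] · [kg] = kg·m²·s⁻¹.
Each option:
  (A) kg·m·s⁻¹
  (B) [kg·m²] / [s] = kg·m²·s⁻¹  ← same
  (C) [kg·m²·s⁻¹] · [s] = kg·m²
  (D) [s⁻¹] · [kg·m²·s⁻¹] = kg·m²·s⁻²
Only (B) matches kg·m²·s⁻¹.

(B)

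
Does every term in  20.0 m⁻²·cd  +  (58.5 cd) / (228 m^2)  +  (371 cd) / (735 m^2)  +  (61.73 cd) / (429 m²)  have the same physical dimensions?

Yes

Expand each in SI base units:
  20.0 m⁻²·cd:  cd·m⁻² = m⁻²·cd
  (58.5 cd) / (228 m^2):  [cd] / [m²] = m⁻²·cd
  (371 cd) / (735 m^2):  [cd] / [m²] = m⁻²·cd
  (61.73 cd) / (429 m²):  [cd] / [m²] = m⁻²·cd
Every term reduces to m⁻²·cd.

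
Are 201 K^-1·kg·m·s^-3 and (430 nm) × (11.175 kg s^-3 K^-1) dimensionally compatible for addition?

Expand each in SI base units:
  201 K^-1·kg·m·s^-3:  kg·m·s⁻³·K⁻¹
  (430 nm) × (11.175 kg s^-3 K^-1):  [m] · [kg·s⁻³·K⁻¹] = kg·m·s⁻³·K⁻¹
Both are kg·m·s⁻³·K⁻¹, so they have the same dimensions and can be added.

Yes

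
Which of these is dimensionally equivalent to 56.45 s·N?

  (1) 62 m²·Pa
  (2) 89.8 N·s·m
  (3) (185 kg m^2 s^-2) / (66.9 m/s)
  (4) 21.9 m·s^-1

Reference: N·s = kg·m·s⁻²·s = kg·m·s⁻¹.
Each option:
  (1) Pa·m² = N·m⁻²·m² = kg·m·s⁻²
  (2) N·m·s = kg·m·s⁻²·m·s = kg·m²·s⁻¹
  (3) [kg·m²·s⁻²] / [m·s⁻¹] = kg·m·s⁻¹  ← same
  (4) m·s⁻¹
Only (3) matches kg·m·s⁻¹.

(3)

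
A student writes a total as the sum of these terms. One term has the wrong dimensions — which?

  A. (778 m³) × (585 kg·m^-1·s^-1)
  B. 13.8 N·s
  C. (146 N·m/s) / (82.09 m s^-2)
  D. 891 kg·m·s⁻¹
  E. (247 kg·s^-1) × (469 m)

A.

Reduce each to base SI dimensions:
  A. [m³] · [kg·m⁻¹·s⁻¹] = kg·m²·s⁻¹
  B. N·s = kg·m·s⁻²·s = kg·m·s⁻¹
  C. [kg·m²·s⁻³] / [m·s⁻²] = kg·m·s⁻¹
  D. kg·m·s⁻¹
  E. [kg·s⁻¹] · [m] = kg·m·s⁻¹
All reduce to kg·m·s⁻¹ except A., which is kg·m²·s⁻¹.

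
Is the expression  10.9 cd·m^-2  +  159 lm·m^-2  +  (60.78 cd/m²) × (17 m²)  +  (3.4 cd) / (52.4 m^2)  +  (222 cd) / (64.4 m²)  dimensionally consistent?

Work out the base dimensions of each:
  10.9 cd·m^-2:  cd·m⁻² = m⁻²·cd
  159 lm·m^-2:  lm·m⁻² = cd·m⁻² = m⁻²·cd
  (60.78 cd/m²) × (17 m²):  [m⁻²·cd] · [m²] = cd
  (3.4 cd) / (52.4 m^2):  [cd] / [m²] = m⁻²·cd
  (222 cd) / (64.4 m²):  [cd] / [m²] = m⁻²·cd
The terms do not share a single dimension (cd vs m⁻²·cd).

No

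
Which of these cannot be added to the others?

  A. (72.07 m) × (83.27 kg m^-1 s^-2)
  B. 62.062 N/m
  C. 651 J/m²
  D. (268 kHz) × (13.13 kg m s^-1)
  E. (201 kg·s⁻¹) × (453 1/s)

D.

Work out the base dimensions of each:
  A. [m] · [kg·m⁻¹·s⁻²] = kg·s⁻²
  B. N·m⁻¹ = kg·m·s⁻²·m⁻¹ = kg·s⁻²
  C. J·m⁻² = N·m·m⁻² = kg·s⁻²
  D. [s⁻¹] · [kg·m·s⁻¹] = kg·m·s⁻²
  E. [kg·s⁻¹] · [s⁻¹] = kg·s⁻²
All reduce to kg·s⁻² except D., which is kg·m·s⁻².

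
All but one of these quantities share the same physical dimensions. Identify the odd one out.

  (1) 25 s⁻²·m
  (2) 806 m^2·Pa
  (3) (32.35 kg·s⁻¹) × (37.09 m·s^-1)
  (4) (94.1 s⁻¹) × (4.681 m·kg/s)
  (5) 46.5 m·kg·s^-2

In SI base units:
  (1) m·s⁻²
  (2) Pa·m² = N·m⁻²·m² = kg·m·s⁻²
  (3) [kg·s⁻¹] · [m·s⁻¹] = kg·m·s⁻²
  (4) [s⁻¹] · [kg·m·s⁻¹] = kg·m·s⁻²
  (5) kg·m·s⁻²
All reduce to kg·m·s⁻² except (1), which is m·s⁻².

(1)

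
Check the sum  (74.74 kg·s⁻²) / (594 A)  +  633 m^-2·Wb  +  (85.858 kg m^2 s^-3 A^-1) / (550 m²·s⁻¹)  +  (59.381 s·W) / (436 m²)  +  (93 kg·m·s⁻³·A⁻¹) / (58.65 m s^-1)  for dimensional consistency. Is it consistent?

No

Dimensions:
  (74.74 kg·s⁻²) / (594 A):  [kg·s⁻²] / [A] = kg·s⁻²·A⁻¹
  633 m^-2·Wb:  Wb·m⁻² = V·s·m⁻² = kg·s⁻²·A⁻¹
  (85.858 kg m^2 s^-3 A^-1) / (550 m²·s⁻¹):  [kg·m²·s⁻³·A⁻¹] / [m²·s⁻¹] = kg·s⁻²·A⁻¹
  (59.381 s·W) / (436 m²):  [kg·m²·s⁻²] / [m²] = kg·s⁻²
  (93 kg·m·s⁻³·A⁻¹) / (58.65 m s^-1):  [kg·m·s⁻³·A⁻¹] / [m·s⁻¹] = kg·s⁻²·A⁻¹
The terms do not share a single dimension (kg·s⁻² vs kg·s⁻²·A⁻¹).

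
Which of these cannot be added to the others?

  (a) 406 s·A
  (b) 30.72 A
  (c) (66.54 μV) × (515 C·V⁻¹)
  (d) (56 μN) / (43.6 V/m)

In SI base units:
  (a) A·s = s·A
  (b) A
  (c) [kg·m²·s⁻³·A⁻¹] · [kg⁻¹·m⁻²·s⁴·A²] = s·A
  (d) [kg·m·s⁻²] / [kg·m·s⁻³·A⁻¹] = s·A
All reduce to s·A except (b), which is A.

(b)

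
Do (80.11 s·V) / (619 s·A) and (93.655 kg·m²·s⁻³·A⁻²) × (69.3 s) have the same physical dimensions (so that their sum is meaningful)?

Dimensions:
  (80.11 s·V) / (619 s·A):  [kg·m²·s⁻²·A⁻¹] / [s·A] = kg·m²·s⁻³·A⁻²
  (93.655 kg·m²·s⁻³·A⁻²) × (69.3 s):  [kg·m²·s⁻³·A⁻²] · [s] = kg·m²·s⁻²·A⁻²
kg·m²·s⁻³·A⁻² ≠ kg·m²·s⁻²·A⁻², so they cannot be added.

No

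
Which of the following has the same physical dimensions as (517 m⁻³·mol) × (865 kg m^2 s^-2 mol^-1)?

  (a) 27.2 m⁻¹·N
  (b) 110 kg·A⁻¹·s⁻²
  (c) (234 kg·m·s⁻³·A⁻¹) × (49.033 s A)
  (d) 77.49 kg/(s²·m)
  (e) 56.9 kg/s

Reference: [m⁻³·mol] · [kg·m²·s⁻²·mol⁻¹] = kg·m⁻¹·s⁻².
Each option:
  (a) N·m⁻¹ = kg·m·s⁻²·m⁻¹ = kg·s⁻²
  (b) kg·s⁻²·A⁻¹
  (c) [kg·m·s⁻³·A⁻¹] · [s·A] = kg·m·s⁻²
  (d) kg·m⁻¹·s⁻²  ← same
  (e) kg·s⁻¹
Only (d) matches kg·m⁻¹·s⁻².

(d)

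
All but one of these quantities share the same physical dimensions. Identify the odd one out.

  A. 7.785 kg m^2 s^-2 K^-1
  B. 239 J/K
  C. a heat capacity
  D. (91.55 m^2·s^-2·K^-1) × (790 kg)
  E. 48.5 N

E.

Dimensions:
  A. kg·m²·s⁻²·K⁻¹
  B. J·K⁻¹ = N·m·K⁻¹ = kg·m²·s⁻²·K⁻¹
  C. [heat capacity] = kg·m²·s⁻²·K⁻¹
  D. [m²·s⁻²·K⁻¹] · [kg] = kg·m²·s⁻²·K⁻¹
  E. N = kg·m·s⁻²
All reduce to kg·m²·s⁻²·K⁻¹ except E., which is kg·m·s⁻².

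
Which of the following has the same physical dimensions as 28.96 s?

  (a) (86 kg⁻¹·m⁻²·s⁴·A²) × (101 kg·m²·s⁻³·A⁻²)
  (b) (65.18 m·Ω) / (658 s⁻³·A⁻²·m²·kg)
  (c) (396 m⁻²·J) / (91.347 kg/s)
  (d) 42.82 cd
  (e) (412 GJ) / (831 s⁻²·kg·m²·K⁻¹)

Reference: s.
Each option:
  (a) [kg⁻¹·m⁻²·s⁴·A²] · [kg·m²·s⁻³·A⁻²] = s  ← same
  (b) [kg·m³·s⁻³·A⁻²] / [kg·m²·s⁻³·A⁻²] = m
  (c) [kg·s⁻²] / [kg·s⁻¹] = s⁻¹
  (d) cd
  (e) [kg·m²·s⁻²] / [kg·m²·s⁻²·K⁻¹] = K
Only (a) matches s.

(a)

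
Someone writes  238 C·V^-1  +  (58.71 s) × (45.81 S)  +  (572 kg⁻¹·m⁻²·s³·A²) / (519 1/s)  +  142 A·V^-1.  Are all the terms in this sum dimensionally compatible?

Dimensions:
  238 C·V^-1:  C·V⁻¹ = s·A·(J·C⁻¹)⁻¹ = kg⁻¹·m⁻²·s⁴·A²
  (58.71 s) × (45.81 S):  [s] · [kg⁻¹·m⁻²·s³·A²] = kg⁻¹·m⁻²·s⁴·A²
  (572 kg⁻¹·m⁻²·s³·A²) / (519 1/s):  [kg⁻¹·m⁻²·s³·A²] / [s⁻¹] = kg⁻¹·m⁻²·s⁴·A²
  142 A·V^-1:  A·V⁻¹ = A·(J·C⁻¹)⁻¹ = kg⁻¹·m⁻²·s³·A²
The terms do not share a single dimension (kg⁻¹·m⁻²·s³·A² vs kg⁻¹·m⁻²·s⁴·A²).

No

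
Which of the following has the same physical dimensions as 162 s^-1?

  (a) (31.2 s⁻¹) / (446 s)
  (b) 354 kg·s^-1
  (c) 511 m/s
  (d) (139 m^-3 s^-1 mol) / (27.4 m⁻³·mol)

(d)

Reference: s⁻¹.
Each option:
  (a) [s⁻¹] / [s] = s⁻²
  (b) kg·s⁻¹
  (c) m·s⁻¹
  (d) [m⁻³·s⁻¹·mol] / [m⁻³·mol] = s⁻¹  ← same
Only (d) matches s⁻¹.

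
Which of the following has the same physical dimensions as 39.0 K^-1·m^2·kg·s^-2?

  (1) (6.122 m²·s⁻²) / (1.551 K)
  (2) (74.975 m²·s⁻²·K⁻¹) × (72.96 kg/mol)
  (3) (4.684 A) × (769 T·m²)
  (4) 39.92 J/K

(4)

Reference: kg·m²·s⁻²·K⁻¹.
Each option:
  (1) [m²·s⁻²] / [K] = m²·s⁻²·K⁻¹
  (2) [m²·s⁻²·K⁻¹] · [kg·mol⁻¹] = kg·m²·s⁻²·K⁻¹·mol⁻¹
  (3) [A] · [kg·m²·s⁻²·A⁻¹] = kg·m²·s⁻²
  (4) J·K⁻¹ = N·m·K⁻¹ = kg·m²·s⁻²·K⁻¹  ← same
Only (4) matches kg·m²·s⁻²·K⁻¹.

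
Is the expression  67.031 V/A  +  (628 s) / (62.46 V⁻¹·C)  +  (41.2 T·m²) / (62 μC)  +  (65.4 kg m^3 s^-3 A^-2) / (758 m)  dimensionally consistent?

Reduce each to base SI dimensions:
  67.031 V/A:  V·A⁻¹ = J·C⁻¹·A⁻¹ = kg·m²·s⁻³·A⁻²
  (628 s) / (62.46 V⁻¹·C):  [s] / [kg⁻¹·m⁻²·s⁴·A²] = kg·m²·s⁻³·A⁻²
  (41.2 T·m²) / (62 μC):  [kg·m²·s⁻²·A⁻¹] / [s·A] = kg·m²·s⁻³·A⁻²
  (65.4 kg m^3 s^-3 A^-2) / (758 m):  [kg·m³·s⁻³·A⁻²] / [m] = kg·m²·s⁻³·A⁻²
Every term reduces to kg·m²·s⁻³·A⁻².

Yes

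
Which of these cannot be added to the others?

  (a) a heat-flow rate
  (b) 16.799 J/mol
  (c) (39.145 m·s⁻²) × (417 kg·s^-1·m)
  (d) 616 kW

In SI base units:
  (a) [heat-flow rate] = kg·m²·s⁻³
  (b) J·mol⁻¹ = N·m·mol⁻¹ = kg·m²·s⁻²·mol⁻¹
  (c) [m·s⁻²] · [kg·m·s⁻¹] = kg·m²·s⁻³
  (d) W = J·s⁻¹ = kg·m²·s⁻³
All reduce to kg·m²·s⁻³ except (b), which is kg·m²·s⁻²·mol⁻¹.

(b)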